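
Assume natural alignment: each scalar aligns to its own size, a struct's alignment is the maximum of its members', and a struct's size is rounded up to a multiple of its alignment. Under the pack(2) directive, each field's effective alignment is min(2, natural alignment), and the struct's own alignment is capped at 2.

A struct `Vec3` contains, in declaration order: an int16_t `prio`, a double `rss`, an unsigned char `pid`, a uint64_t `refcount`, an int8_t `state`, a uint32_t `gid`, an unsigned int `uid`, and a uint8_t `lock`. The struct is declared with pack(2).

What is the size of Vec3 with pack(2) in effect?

32

@0: prio [2B, align 2] → 2
@2: rss [8B, align 2] → 10
@10: pid [1B, align 1] → 11
+1 pad (align 2)
@12: refcount [8B, align 2] → 20
@20: state [1B, align 1] → 21
+1 pad (align 2)
@22: gid [4B, align 2] → 26
@26: uid [4B, align 2] → 30
@30: lock [1B, align 1] → 31
+1 tail pad (align 2)
size 32, align 2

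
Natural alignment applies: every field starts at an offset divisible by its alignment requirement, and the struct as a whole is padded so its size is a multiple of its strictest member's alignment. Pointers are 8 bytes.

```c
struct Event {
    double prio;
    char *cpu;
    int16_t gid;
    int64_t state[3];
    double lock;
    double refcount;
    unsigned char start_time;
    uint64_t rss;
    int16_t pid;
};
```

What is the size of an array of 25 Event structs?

2200

prio at 0 (size 8, align 8) → ends 8
cpu at 8 (size 8, align 8) → ends 16
gid at 16 (size 2, align 2) → ends 18
pad 6 to align 8 for state
state at 24 (size 24, align 8) → ends 48
lock at 48 (size 8, align 8) → ends 56
refcount at 56 (size 8, align 8) → ends 64
start_time at 64 (size 1, align 1) → ends 65
pad 7 to align 8 for rss
rss at 72 (size 8, align 8) → ends 80
pid at 80 (size 2, align 2) → ends 82
tail pad 6 to reach multiple of 8
total 88 bytes, alignment 8
array of 25: 25 × 88 = 2200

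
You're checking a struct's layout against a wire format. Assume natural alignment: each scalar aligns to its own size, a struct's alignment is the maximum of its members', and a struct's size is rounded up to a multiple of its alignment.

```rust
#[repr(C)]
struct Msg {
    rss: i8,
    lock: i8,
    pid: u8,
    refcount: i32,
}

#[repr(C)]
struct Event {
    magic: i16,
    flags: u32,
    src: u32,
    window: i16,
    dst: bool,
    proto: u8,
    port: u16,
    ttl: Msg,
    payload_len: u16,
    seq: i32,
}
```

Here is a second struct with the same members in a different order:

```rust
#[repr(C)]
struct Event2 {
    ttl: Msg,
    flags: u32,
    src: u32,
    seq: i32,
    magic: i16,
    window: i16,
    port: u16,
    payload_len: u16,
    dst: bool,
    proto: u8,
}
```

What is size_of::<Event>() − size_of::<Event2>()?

Msg: @0: rss [1B, align 1] → 1; @1: lock [1B, align 1] → 2; @2: pid [1B, align 1] → 3; +1 pad (align 4); @4: refcount [4B, align 4] → 8; size 8, align 4
@0: magic [2B, align 2] → 2
+2 pad (align 4)
@4: flags [4B, align 4] → 8
@8: src [4B, align 4] → 12
@12: window [2B, align 2] → 14
@14: dst [1B, align 1] → 15
@15: proto [1B, align 1] → 16
@16: port [2B, align 2] → 18
+2 pad (align 4)
@20: ttl [8B, align 4] → 28
@28: payload_len [2B, align 2] → 30
+2 pad (align 4)
@32: seq [4B, align 4] → 36
size 36, align 4
— Event2 —
@0: ttl [8B, align 4] → 8
@8: flags [4B, align 4] → 12
@12: src [4B, align 4] → 16
@16: seq [4B, align 4] → 20
@20: magic [2B, align 2] → 22
@22: window [2B, align 2] → 24
@24: port [2B, align 2] → 26
@26: payload_len [2B, align 2] → 28
@28: dst [1B, align 1] → 29
@29: proto [1B, align 1] → 30
+2 tail pad (align 4)
size 32, align 4
36 − 32 = 4

4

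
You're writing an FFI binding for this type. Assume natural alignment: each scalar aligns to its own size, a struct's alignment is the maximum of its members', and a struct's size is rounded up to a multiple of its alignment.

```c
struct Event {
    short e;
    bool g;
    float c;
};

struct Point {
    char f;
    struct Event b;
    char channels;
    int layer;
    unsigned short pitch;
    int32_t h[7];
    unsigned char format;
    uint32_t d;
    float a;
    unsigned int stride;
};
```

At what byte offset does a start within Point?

Event: @0: e [2B, align 2] → 2; @2: g [1B, align 1] → 3; +1 pad (align 4); @4: c [4B, align 4] → 8; size 8, align 4
@0: f [1B, align 1] → 1
+3 pad (align 4)
@4: b [8B, align 4] → 12
@12: channels [1B, align 1] → 13
+3 pad (align 4)
@16: layer [4B, align 4] → 20
@20: pitch [2B, align 2] → 22
+2 pad (align 4)
@24: h [28B, align 4] → 52
@52: format [1B, align 1] → 53
+3 pad (align 4)
@56: d [4B, align 4] → 60
@60: a [4B, align 4] → 64

60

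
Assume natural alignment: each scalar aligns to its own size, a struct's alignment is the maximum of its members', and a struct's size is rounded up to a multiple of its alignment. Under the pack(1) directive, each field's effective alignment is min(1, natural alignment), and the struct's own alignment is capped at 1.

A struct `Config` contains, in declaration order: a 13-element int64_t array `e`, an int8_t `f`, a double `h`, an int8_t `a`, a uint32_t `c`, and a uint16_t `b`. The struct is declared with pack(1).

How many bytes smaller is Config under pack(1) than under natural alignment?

natural layout:
  @0: e [104B, align 8] → 104
  @104: f [1B, align 1] → 105
  +7 pad (align 8)
  @112: h [8B, align 8] → 120
  @120: a [1B, align 1] → 121
  +3 pad (align 4)
  @124: c [4B, align 4] → 128
  @128: b [2B, align 2] → 130
  +6 tail pad (align 8)
  size 136, align 8
packed(1) layout:
  @0: e [104B, align 1] → 104
  @104: f [1B, align 1] → 105
  @105: h [8B, align 1] → 113
  @113: a [1B, align 1] → 114
  @114: c [4B, align 1] → 118
  @118: b [2B, align 1] → 120
  size 120, align 1
136 − 120 = 16

16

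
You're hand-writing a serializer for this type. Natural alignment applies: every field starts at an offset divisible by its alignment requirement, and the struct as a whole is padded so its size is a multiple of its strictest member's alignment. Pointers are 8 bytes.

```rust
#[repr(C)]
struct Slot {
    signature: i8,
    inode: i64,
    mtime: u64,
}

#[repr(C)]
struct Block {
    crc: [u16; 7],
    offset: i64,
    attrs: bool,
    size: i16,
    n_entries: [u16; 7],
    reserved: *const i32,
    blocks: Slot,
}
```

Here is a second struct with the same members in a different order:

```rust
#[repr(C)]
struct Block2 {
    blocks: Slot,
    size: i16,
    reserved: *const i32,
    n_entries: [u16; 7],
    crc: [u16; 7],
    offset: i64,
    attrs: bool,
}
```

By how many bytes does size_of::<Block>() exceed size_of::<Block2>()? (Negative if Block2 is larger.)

Slot: signature at 0 (size 1, align 1) → ends 1; pad 7 to align 8 for inode; inode at 8 (size 8, align 8) → ends 16; mtime at 16 (size 8, align 8) → ends 24; total 24 bytes, alignment 8
crc at 0 (size 14, align 2) → ends 14
pad 2 to align 8 for offset
offset at 16 (size 8, align 8) → ends 24
attrs at 24 (size 1, align 1) → ends 25
pad 1 to align 2 for size
size at 26 (size 2, align 2) → ends 28
n_entries at 28 (size 14, align 2) → ends 42
pad 6 to align 8 for reserved
reserved at 48 (size 8, align 8) → ends 56
blocks at 56 (size 24, align 8) → ends 80
total 80 bytes, alignment 8
— Block2 —
blocks at 0 (size 24, align 8) → ends 24
size at 24 (size 2, align 2) → ends 26
pad 6 to align 8 for reserved
reserved at 32 (size 8, align 8) → ends 40
n_entries at 40 (size 14, align 2) → ends 54
crc at 54 (size 14, align 2) → ends 68
pad 4 to align 8 for offset
offset at 72 (size 8, align 8) → ends 80
attrs at 80 (size 1, align 1) → ends 81
tail pad 7 to reach multiple of 8
total 88 bytes, alignment 8
80 − 88 = -8

-8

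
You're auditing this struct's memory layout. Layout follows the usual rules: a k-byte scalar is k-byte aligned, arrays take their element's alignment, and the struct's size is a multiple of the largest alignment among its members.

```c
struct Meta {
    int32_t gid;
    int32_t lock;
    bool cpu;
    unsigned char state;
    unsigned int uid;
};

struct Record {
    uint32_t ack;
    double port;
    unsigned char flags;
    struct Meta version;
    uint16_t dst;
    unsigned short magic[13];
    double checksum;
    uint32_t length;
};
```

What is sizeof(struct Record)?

80 bytes

Meta: @0: gid [4B, align 4] → 4; @4: lock [4B, align 4] → 8; @8: cpu [1B, align 1] → 9; @9: state [1B, align 1] → 10; +2 pad (align 4); @12: uid [4B, align 4] → 16; size 16, align 4
@0: ack [4B, align 4] → 4
+4 pad (align 8)
@8: port [8B, align 8] → 16
@16: flags [1B, align 1] → 17
+3 pad (align 4)
@20: version [16B, align 4] → 36
@36: dst [2B, align 2] → 38
@38: magic [26B, align 2] → 64
@64: checksum [8B, align 8] → 72
@72: length [4B, align 4] → 76
+4 tail pad (align 8)
size 80, align 8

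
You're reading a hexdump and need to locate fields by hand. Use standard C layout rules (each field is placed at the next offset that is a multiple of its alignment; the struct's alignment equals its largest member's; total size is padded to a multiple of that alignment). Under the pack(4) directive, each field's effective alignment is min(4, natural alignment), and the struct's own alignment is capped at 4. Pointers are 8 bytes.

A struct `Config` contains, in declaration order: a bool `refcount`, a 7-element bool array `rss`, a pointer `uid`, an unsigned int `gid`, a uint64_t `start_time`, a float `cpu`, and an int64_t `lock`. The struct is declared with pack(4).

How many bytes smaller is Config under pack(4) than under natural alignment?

8

natural layout:
  refcount at 0 (size 1, align 1) → ends 1
  rss at 1 (size 7, align 1) → ends 8
  uid at 8 (size 8, align 8) → ends 16
  gid at 16 (size 4, align 4) → ends 20
  pad 4 to align 8 for start_time
  start_time at 24 (size 8, align 8) → ends 32
  cpu at 32 (size 4, align 4) → ends 36
  pad 4 to align 8 for lock
  lock at 40 (size 8, align 8) → ends 48
  total 48 bytes, alignment 8
packed(4) layout:
  refcount at 0 (size 1, align 1) → ends 1
  rss at 1 (size 7, align 1) → ends 8
  uid at 8 (size 8, align 4) → ends 16
  gid at 16 (size 4, align 4) → ends 20
  start_time at 20 (size 8, align 4) → ends 28
  cpu at 28 (size 4, align 4) → ends 32
  lock at 32 (size 8, align 4) → ends 40
  total 40 bytes, alignment 4
48 − 40 = 8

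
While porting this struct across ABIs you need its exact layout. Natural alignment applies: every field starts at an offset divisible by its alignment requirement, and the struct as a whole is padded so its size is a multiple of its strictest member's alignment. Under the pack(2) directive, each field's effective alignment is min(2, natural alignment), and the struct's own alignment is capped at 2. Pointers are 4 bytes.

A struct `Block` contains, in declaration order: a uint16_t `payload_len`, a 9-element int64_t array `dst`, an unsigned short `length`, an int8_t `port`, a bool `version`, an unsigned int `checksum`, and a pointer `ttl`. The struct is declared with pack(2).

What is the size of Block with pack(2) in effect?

86

payload_len at 0 (size 2, align 2) → ends 2
dst at 2 (size 72, align 2) → ends 74
length at 74 (size 2, align 2) → ends 76
port at 76 (size 1, align 1) → ends 77
version at 77 (size 1, align 1) → ends 78
checksum at 78 (size 4, align 2) → ends 82
ttl at 82 (size 4, align 2) → ends 86
total 86 bytes, alignment 2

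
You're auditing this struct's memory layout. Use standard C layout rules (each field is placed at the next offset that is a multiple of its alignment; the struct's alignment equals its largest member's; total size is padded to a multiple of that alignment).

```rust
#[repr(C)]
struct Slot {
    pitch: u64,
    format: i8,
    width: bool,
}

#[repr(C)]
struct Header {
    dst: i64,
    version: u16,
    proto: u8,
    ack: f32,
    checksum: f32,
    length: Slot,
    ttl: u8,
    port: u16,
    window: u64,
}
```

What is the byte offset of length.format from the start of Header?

Slot: 0..8  pitch  (8B, 8-aligned); 8..9  format  (1B, 1-aligned); 9..10  width  (1B, 1-aligned); 10..16  -- tail padding (6B); sizeof = 16, alignof = 8
0..8  dst  (8B, 8-aligned)
8..10  version  (2B, 2-aligned)
10..11  proto  (1B, 1-aligned)
11..12  -- padding (1B)
12..16  ack  (4B, 4-aligned)
16..20  checksum  (4B, 4-aligned)
20..24  -- padding (4B)
24..40  length  (16B, 8-aligned)
within Slot: format at 8
24 + 8 = 32

32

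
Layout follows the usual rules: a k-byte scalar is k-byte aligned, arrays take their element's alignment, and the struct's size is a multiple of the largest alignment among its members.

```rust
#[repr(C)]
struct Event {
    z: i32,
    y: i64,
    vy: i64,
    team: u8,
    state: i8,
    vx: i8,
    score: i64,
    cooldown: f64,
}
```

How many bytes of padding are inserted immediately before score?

5

@0: z [4B, align 4] → 4
+4 pad (align 8)
@8: y [8B, align 8] → 16
@16: vy [8B, align 8] → 24
@24: team [1B, align 1] → 25
@25: state [1B, align 1] → 26
@26: vx [1B, align 1] → 27
+5 pad (align 8)
@32: score [8B, align 8] → 40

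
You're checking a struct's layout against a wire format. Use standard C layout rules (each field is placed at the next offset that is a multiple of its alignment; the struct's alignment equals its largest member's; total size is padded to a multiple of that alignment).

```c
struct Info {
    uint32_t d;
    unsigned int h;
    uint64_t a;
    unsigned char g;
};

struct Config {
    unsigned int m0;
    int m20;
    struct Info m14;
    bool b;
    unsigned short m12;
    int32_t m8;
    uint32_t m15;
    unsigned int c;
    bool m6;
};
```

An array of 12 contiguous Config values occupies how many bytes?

Info: d at 0 (size 4, align 4) → ends 4; h at 4 (size 4, align 4) → ends 8; a at 8 (size 8, align 8) → ends 16; g at 16 (size 1, align 1) → ends 17; tail pad 7 to reach multiple of 8; total 24 bytes, alignment 8
m0 at 0 (size 4, align 4) → ends 4
m20 at 4 (size 4, align 4) → ends 8
m14 at 8 (size 24, align 8) → ends 32
b at 32 (size 1, align 1) → ends 33
pad 1 to align 2 for m12
m12 at 34 (size 2, align 2) → ends 36
m8 at 36 (size 4, align 4) → ends 40
m15 at 40 (size 4, align 4) → ends 44
c at 44 (size 4, align 4) → ends 48
m6 at 48 (size 1, align 1) → ends 49
tail pad 7 to reach multiple of 8
total 56 bytes, alignment 8
array of 12: 12 × 56 = 672

672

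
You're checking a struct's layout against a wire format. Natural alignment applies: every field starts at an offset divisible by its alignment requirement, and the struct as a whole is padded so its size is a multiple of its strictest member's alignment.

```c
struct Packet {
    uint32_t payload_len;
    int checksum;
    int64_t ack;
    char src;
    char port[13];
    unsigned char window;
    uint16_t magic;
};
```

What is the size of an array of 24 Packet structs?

@0: payload_len [4B, align 4] → 4
@4: checksum [4B, align 4] → 8
@8: ack [8B, align 8] → 16
@16: src [1B, align 1] → 17
@17: port [13B, align 1] → 30
@30: window [1B, align 1] → 31
+1 pad (align 2)
@32: magic [2B, align 2] → 34
+6 tail pad (align 8)
size 40, align 8
array of 24: 24 × 40 = 960

960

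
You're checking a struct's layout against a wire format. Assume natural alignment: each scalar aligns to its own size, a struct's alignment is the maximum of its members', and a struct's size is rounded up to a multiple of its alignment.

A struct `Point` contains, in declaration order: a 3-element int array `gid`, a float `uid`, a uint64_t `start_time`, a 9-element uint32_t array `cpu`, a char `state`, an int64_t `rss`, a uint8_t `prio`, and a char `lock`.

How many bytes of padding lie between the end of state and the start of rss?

gid at 0 (size 12, align 4) → ends 12
uid at 12 (size 4, align 4) → ends 16
start_time at 16 (size 8, align 8) → ends 24
cpu at 24 (size 36, align 4) → ends 60
state at 60 (size 1, align 1) → ends 61
pad 3 to align 8 for rss
rss at 64 (size 8, align 8) → ends 72

3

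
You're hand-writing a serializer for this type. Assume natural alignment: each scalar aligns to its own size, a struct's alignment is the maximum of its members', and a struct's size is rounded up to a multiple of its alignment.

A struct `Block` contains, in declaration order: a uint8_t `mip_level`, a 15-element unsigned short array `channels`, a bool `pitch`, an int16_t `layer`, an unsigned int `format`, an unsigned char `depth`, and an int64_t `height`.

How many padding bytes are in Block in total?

9

mip_level at 0 (size 1, align 1) → ends 1
pad 1 to align 2 for channels
channels at 2 (size 30, align 2) → ends 32
pitch at 32 (size 1, align 1) → ends 33
pad 1 to align 2 for layer
layer at 34 (size 2, align 2) → ends 36
format at 36 (size 4, align 4) → ends 40
depth at 40 (size 1, align 1) → ends 41
pad 7 to align 8 for height
height at 48 (size 8, align 8) → ends 56
total 56 bytes, alignment 8
data bytes 47, size 56 → padding 9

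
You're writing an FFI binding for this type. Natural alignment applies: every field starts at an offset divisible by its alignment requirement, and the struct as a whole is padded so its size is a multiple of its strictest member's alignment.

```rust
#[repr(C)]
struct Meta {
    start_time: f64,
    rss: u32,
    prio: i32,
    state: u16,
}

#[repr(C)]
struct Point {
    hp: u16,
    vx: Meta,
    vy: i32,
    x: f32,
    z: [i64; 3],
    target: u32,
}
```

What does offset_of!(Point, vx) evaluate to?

8

Meta: start_time at 0 (size 8, align 8) → ends 8; rss at 8 (size 4, align 4) → ends 12; prio at 12 (size 4, align 4) → ends 16; state at 16 (size 2, align 2) → ends 18; tail pad 6 to reach multiple of 8; total 24 bytes, alignment 8
hp at 0 (size 2, align 2) → ends 2
pad 6 to align 8 for vx
vx at 8 (size 24, align 8) → ends 32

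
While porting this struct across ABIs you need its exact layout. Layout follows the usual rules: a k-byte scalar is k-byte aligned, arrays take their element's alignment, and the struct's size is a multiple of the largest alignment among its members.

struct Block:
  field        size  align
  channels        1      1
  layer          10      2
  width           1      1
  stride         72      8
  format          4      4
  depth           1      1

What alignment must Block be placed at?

member alignments: channels=1, layer=2, width=1, stride=8, format=4, depth=1
max = 8

8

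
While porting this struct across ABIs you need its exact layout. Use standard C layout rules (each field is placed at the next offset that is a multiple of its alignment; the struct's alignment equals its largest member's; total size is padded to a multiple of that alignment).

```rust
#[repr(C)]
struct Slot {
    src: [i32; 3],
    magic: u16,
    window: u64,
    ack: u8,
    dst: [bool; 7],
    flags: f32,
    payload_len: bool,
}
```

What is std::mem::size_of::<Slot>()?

@0: src [12B, align 4] → 12
@12: magic [2B, align 2] → 14
+2 pad (align 8)
@16: window [8B, align 8] → 24
@24: ack [1B, align 1] → 25
@25: dst [7B, align 1] → 32
@32: flags [4B, align 4] → 36
@36: payload_len [1B, align 1] → 37
+3 tail pad (align 8)
size 40, align 8

40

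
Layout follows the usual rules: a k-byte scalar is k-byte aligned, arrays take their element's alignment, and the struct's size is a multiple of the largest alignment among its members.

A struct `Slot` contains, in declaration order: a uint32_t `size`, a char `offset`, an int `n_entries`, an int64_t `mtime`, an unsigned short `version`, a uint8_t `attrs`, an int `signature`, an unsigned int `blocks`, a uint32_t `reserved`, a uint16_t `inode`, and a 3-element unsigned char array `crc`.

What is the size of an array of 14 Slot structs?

672

size at 0 (size 4, align 4) → ends 4
offset at 4 (size 1, align 1) → ends 5
pad 3 to align 4 for n_entries
n_entries at 8 (size 4, align 4) → ends 12
pad 4 to align 8 for mtime
mtime at 16 (size 8, align 8) → ends 24
version at 24 (size 2, align 2) → ends 26
attrs at 26 (size 1, align 1) → ends 27
pad 1 to align 4 for signature
signature at 28 (size 4, align 4) → ends 32
blocks at 32 (size 4, align 4) → ends 36
reserved at 36 (size 4, align 4) → ends 40
inode at 40 (size 2, align 2) → ends 42
crc at 42 (size 3, align 1) → ends 45
tail pad 3 to reach multiple of 8
total 48 bytes, alignment 8
array of 14: 14 × 48 = 672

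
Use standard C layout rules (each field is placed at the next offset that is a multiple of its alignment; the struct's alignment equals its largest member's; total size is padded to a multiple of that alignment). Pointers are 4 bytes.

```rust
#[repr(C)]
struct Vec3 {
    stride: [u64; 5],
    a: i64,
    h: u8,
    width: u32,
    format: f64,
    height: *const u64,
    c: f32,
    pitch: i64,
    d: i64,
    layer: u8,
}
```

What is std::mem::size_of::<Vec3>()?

96 bytes

@0: stride [40B, align 8] → 40
@40: a [8B, align 8] → 48
@48: h [1B, align 1] → 49
+3 pad (align 4)
@52: width [4B, align 4] → 56
@56: format [8B, align 8] → 64
@64: height [4B, align 4] → 68
@68: c [4B, align 4] → 72
@72: pitch [8B, align 8] → 80
@80: d [8B, align 8] → 88
@88: layer [1B, align 1] → 89
+7 tail pad (align 8)
size 96, align 8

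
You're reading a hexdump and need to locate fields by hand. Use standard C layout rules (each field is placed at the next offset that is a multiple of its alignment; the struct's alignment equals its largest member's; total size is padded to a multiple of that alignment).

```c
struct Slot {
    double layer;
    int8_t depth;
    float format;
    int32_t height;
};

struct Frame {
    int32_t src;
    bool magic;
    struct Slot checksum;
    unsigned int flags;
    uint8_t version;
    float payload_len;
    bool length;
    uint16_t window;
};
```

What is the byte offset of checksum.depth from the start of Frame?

16

Slot: layer at 0 (size 8, align 8) → ends 8; depth at 8 (size 1, align 1) → ends 9; pad 3 to align 4 for format; format at 12 (size 4, align 4) → ends 16; height at 16 (size 4, align 4) → ends 20; tail pad 4 to reach multiple of 8; total 24 bytes, alignment 8
src at 0 (size 4, align 4) → ends 4
magic at 4 (size 1, align 1) → ends 5
pad 3 to align 8 for checksum
checksum at 8 (size 24, align 8) → ends 32
within Slot: depth at 8
8 + 8 = 16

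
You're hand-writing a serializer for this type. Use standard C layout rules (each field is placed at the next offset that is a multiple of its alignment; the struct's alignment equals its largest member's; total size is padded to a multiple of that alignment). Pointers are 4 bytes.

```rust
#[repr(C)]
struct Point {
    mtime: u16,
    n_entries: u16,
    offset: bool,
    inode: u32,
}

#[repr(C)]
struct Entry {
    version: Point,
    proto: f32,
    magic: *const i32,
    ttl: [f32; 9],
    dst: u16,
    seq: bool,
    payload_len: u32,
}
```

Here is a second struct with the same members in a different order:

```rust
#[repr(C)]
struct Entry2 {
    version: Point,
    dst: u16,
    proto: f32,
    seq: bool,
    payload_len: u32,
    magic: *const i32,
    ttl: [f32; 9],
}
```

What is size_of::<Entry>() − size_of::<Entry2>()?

-4

Point: mtime at 0 (size 2, align 2) → ends 2; n_entries at 2 (size 2, align 2) → ends 4; offset at 4 (size 1, align 1) → ends 5; pad 3 to align 4 for inode; inode at 8 (size 4, align 4) → ends 12; total 12 bytes, alignment 4
version at 0 (size 12, align 4) → ends 12
proto at 12 (size 4, align 4) → ends 16
magic at 16 (size 4, align 4) → ends 20
ttl at 20 (size 36, align 4) → ends 56
dst at 56 (size 2, align 2) → ends 58
seq at 58 (size 1, align 1) → ends 59
pad 1 to align 4 for payload_len
payload_len at 60 (size 4, align 4) → ends 64
total 64 bytes, alignment 4
— Entry2 —
version at 0 (size 12, align 4) → ends 12
dst at 12 (size 2, align 2) → ends 14
pad 2 to align 4 for proto
proto at 16 (size 4, align 4) → ends 20
seq at 20 (size 1, align 1) → ends 21
pad 3 to align 4 for payload_len
payload_len at 24 (size 4, align 4) → ends 28
magic at 28 (size 4, align 4) → ends 32
ttl at 32 (size 36, align 4) → ends 68
total 68 bytes, alignment 4
64 − 68 = -4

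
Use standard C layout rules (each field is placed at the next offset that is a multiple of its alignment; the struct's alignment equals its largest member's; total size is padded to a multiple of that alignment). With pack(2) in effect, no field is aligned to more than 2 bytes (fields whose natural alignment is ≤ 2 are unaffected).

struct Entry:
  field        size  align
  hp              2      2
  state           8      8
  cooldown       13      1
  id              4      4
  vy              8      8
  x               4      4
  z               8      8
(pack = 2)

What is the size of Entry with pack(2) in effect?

0..2  hp  (2B, 2-aligned)
2..10  state  (8B, 2-aligned)
10..23  cooldown  (13B, 1-aligned)
23..24  -- padding (1B)
24..28  id  (4B, 2-aligned)
28..36  vy  (8B, 2-aligned)
36..40  x  (4B, 2-aligned)
40..48  z  (8B, 2-aligned)
sizeof = 48, alignof = 2

48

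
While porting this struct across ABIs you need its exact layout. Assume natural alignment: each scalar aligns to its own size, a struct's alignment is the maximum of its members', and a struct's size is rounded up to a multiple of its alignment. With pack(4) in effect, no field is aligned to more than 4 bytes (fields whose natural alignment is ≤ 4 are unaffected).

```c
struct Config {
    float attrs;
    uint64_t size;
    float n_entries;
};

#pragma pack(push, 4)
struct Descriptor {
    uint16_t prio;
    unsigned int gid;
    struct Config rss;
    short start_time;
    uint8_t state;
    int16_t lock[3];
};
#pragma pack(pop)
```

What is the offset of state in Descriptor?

34

Config: @0: attrs [4B, align 4] → 4; +4 pad (align 8); @8: size [8B, align 8] → 16; @16: n_entries [4B, align 4] → 20; +4 tail pad (align 8); size 24, align 8
@0: prio [2B, align 2] → 2
+2 pad (align 4)
@4: gid [4B, align 4] → 8
@8: rss [24B, align 4] → 32
@32: start_time [2B, align 2] → 34
@34: state [1B, align 1] → 35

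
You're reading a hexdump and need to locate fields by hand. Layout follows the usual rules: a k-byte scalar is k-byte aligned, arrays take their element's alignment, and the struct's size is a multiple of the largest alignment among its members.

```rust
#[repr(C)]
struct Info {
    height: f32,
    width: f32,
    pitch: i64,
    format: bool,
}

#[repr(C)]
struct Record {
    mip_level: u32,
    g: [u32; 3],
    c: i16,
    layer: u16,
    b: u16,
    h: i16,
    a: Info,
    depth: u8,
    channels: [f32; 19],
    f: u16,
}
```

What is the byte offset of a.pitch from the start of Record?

Info: height at 0 (size 4, align 4) → ends 4; width at 4 (size 4, align 4) → ends 8; pitch at 8 (size 8, align 8) → ends 16; format at 16 (size 1, align 1) → ends 17; tail pad 7 to reach multiple of 8; total 24 bytes, alignment 8
mip_level at 0 (size 4, align 4) → ends 4
g at 4 (size 12, align 4) → ends 16
c at 16 (size 2, align 2) → ends 18
layer at 18 (size 2, align 2) → ends 20
b at 20 (size 2, align 2) → ends 22
h at 22 (size 2, align 2) → ends 24
a at 24 (size 24, align 8) → ends 48
within Info: pitch at 8
24 + 8 = 32

32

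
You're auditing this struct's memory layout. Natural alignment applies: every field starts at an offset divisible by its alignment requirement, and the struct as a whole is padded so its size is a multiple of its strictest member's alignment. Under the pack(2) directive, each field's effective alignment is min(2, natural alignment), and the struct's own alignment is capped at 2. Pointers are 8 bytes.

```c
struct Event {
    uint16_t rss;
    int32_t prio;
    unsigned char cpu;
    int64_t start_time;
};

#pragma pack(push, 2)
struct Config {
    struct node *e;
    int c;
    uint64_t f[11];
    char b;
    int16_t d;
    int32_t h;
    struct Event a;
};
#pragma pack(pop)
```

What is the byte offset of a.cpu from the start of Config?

Event: rss at 0 (size 2, align 2) → ends 2; pad 2 to align 4 for prio; prio at 4 (size 4, align 4) → ends 8; cpu at 8 (size 1, align 1) → ends 9; pad 7 to align 8 for start_time; start_time at 16 (size 8, align 8) → ends 24; total 24 bytes, alignment 8
e at 0 (size 8, align 2) → ends 8
c at 8 (size 4, align 2) → ends 12
f at 12 (size 88, align 2) → ends 100
b at 100 (size 1, align 1) → ends 101
pad 1 to align 2 for d
d at 102 (size 2, align 2) → ends 104
h at 104 (size 4, align 2) → ends 108
a at 108 (size 24, align 2) → ends 132
within Event: cpu at 8
108 + 8 = 116

116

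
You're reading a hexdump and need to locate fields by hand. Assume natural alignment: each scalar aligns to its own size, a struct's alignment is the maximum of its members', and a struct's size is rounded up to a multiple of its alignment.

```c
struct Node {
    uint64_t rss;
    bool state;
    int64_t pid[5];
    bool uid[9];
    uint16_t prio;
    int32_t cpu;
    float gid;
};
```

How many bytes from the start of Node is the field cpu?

68

@0: rss [8B, align 8] → 8
@8: state [1B, align 1] → 9
+7 pad (align 8)
@16: pid [40B, align 8] → 56
@56: uid [9B, align 1] → 65
+1 pad (align 2)
@66: prio [2B, align 2] → 68
@68: cpu [4B, align 4] → 72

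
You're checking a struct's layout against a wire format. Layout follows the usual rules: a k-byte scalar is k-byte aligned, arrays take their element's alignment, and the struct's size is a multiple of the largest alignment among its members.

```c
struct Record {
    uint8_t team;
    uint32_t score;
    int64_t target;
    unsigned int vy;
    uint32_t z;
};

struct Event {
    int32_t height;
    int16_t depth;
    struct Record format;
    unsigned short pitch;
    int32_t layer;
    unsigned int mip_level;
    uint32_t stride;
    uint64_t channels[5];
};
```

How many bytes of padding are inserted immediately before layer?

Record: 0..1  team  (1B, 1-aligned); 1..4  -- padding (3B); 4..8  score  (4B, 4-aligned); 8..16  target  (8B, 8-aligned); 16..20  vy  (4B, 4-aligned); 20..24  z  (4B, 4-aligned); sizeof = 24, alignof = 8
0..4  height  (4B, 4-aligned)
4..6  depth  (2B, 2-aligned)
6..8  -- padding (2B)
8..32  format  (24B, 8-aligned)
32..34  pitch  (2B, 2-aligned)
34..36  -- padding (2B)
36..40  layer  (4B, 4-aligned)

2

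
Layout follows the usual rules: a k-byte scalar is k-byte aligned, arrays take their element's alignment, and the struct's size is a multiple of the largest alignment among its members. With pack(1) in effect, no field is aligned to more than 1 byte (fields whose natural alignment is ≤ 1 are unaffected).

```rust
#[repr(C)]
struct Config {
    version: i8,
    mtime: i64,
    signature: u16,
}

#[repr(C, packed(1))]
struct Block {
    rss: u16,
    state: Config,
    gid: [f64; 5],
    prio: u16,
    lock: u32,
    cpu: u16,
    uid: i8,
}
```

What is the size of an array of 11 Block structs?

Config: 0..1  version  (1B, 1-aligned); 1..8  -- padding (7B); 8..16  mtime  (8B, 8-aligned); 16..18  signature  (2B, 2-aligned); 18..24  -- tail padding (6B); sizeof = 24, alignof = 8
0..2  rss  (2B, 1-aligned)
2..26  state  (24B, 1-aligned)
26..66  gid  (40B, 1-aligned)
66..68  prio  (2B, 1-aligned)
68..72  lock  (4B, 1-aligned)
72..74  cpu  (2B, 1-aligned)
74..75  uid  (1B, 1-aligned)
sizeof = 75, alignof = 1
array of 11: 11 × 75 = 825

825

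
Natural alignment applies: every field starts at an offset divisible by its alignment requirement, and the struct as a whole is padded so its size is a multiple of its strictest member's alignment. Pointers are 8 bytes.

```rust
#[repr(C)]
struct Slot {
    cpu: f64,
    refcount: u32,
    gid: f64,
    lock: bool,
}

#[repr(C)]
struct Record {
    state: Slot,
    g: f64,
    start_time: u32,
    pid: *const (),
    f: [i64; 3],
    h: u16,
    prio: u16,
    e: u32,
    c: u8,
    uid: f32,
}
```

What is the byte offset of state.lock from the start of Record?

24

Slot: @0: cpu [8B, align 8] → 8; @8: refcount [4B, align 4] → 12; +4 pad (align 8); @16: gid [8B, align 8] → 24; @24: lock [1B, align 1] → 25; +7 tail pad (align 8); size 32, align 8
@0: state [32B, align 8] → 32
within Slot: lock at 24
0 + 24 = 24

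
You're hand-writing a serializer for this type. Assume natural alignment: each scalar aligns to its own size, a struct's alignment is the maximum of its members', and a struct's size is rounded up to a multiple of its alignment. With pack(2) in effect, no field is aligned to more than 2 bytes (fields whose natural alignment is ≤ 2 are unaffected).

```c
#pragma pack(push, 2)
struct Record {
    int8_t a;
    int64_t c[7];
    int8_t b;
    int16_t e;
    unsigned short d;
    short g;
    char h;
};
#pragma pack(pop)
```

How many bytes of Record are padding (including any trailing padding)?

@0: a [1B, align 1] → 1
+1 pad (align 2)
@2: c [56B, align 2] → 58
@58: b [1B, align 1] → 59
+1 pad (align 2)
@60: e [2B, align 2] → 62
@62: d [2B, align 2] → 64
@64: g [2B, align 2] → 66
@66: h [1B, align 1] → 67
+1 tail pad (align 2)
size 68, align 2
data bytes 65, size 68 → padding 3

3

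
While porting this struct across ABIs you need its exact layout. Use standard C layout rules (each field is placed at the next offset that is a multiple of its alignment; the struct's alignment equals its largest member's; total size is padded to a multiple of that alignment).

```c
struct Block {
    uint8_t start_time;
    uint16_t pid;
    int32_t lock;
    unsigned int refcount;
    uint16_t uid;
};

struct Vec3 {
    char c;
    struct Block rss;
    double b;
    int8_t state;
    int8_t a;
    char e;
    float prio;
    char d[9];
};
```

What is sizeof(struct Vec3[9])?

504

Block: @0: start_time [1B, align 1] → 1; +1 pad (align 2); @2: pid [2B, align 2] → 4; @4: lock [4B, align 4] → 8; @8: refcount [4B, align 4] → 12; @12: uid [2B, align 2] → 14; +2 tail pad (align 4); size 16, align 4
@0: c [1B, align 1] → 1
+3 pad (align 4)
@4: rss [16B, align 4] → 20
+4 pad (align 8)
@24: b [8B, align 8] → 32
@32: state [1B, align 1] → 33
@33: a [1B, align 1] → 34
@34: e [1B, align 1] → 35
+1 pad (align 4)
@36: prio [4B, align 4] → 40
@40: d [9B, align 1] → 49
+7 tail pad (align 8)
size 56, align 8
array of 9: 9 × 56 = 504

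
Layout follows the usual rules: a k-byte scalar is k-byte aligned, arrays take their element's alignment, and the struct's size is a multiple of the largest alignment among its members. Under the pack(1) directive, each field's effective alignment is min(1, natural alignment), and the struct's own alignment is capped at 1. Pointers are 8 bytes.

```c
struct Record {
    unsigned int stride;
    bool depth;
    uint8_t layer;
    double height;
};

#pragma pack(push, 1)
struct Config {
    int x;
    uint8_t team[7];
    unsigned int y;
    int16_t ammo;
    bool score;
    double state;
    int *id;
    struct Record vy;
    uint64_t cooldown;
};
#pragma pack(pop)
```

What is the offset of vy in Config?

34

Record: stride at 0 (size 4, align 4) → ends 4; depth at 4 (size 1, align 1) → ends 5; layer at 5 (size 1, align 1) → ends 6; pad 2 to align 8 for height; height at 8 (size 8, align 8) → ends 16; total 16 bytes, alignment 8
x at 0 (size 4, align 1) → ends 4
team at 4 (size 7, align 1) → ends 11
y at 11 (size 4, align 1) → ends 15
ammo at 15 (size 2, align 1) → ends 17
score at 17 (size 1, align 1) → ends 18
state at 18 (size 8, align 1) → ends 26
id at 26 (size 8, align 1) → ends 34
vy at 34 (size 16, align 1) → ends 50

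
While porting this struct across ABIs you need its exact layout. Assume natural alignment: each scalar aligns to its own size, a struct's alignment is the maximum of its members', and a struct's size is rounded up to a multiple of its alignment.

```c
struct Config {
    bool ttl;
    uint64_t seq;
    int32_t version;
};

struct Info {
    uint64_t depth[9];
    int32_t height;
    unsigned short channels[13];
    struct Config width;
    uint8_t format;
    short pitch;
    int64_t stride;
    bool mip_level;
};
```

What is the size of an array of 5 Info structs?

760

Config: 0..1  ttl  (1B, 1-aligned); 1..8  -- padding (7B); 8..16  seq  (8B, 8-aligned); 16..20  version  (4B, 4-aligned); 20..24  -- tail padding (4B); sizeof = 24, alignof = 8
0..72  depth  (72B, 8-aligned)
72..76  height  (4B, 4-aligned)
76..102  channels  (26B, 2-aligned)
102..104  -- padding (2B)
104..128  width  (24B, 8-aligned)
128..129  format  (1B, 1-aligned)
129..130  -- padding (1B)
130..132  pitch  (2B, 2-aligned)
132..136  -- padding (4B)
136..144  stride  (8B, 8-aligned)
144..145  mip_level  (1B, 1-aligned)
145..152  -- tail padding (7B)
sizeof = 152, alignof = 8
array of 5: 5 × 152 = 760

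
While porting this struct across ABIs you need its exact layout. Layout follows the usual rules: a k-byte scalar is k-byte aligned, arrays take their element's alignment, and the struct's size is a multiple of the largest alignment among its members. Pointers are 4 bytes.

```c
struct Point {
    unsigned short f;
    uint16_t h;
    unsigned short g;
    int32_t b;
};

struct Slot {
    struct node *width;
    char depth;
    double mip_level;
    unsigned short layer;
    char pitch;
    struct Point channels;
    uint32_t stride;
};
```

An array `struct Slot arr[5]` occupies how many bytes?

200

Point: f at 0 (size 2, align 2) → ends 2; h at 2 (size 2, align 2) → ends 4; g at 4 (size 2, align 2) → ends 6; pad 2 to align 4 for b; b at 8 (size 4, align 4) → ends 12; total 12 bytes, alignment 4
width at 0 (size 4, align 4) → ends 4
depth at 4 (size 1, align 1) → ends 5
pad 3 to align 8 for mip_level
mip_level at 8 (size 8, align 8) → ends 16
layer at 16 (size 2, align 2) → ends 18
pitch at 18 (size 1, align 1) → ends 19
pad 1 to align 4 for channels
channels at 20 (size 12, align 4) → ends 32
stride at 32 (size 4, align 4) → ends 36
tail pad 4 to reach multiple of 8
total 40 bytes, alignment 8
array of 5: 5 × 40 = 200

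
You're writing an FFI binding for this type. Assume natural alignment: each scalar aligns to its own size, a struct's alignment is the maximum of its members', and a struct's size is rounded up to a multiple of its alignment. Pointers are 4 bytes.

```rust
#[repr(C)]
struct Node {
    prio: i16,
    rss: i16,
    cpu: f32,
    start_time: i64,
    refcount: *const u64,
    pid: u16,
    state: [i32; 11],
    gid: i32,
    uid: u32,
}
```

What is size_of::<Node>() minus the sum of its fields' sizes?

@0: prio [2B, align 2] → 2
@2: rss [2B, align 2] → 4
@4: cpu [4B, align 4] → 8
@8: start_time [8B, align 8] → 16
@16: refcount [4B, align 4] → 20
@20: pid [2B, align 2] → 22
+2 pad (align 4)
@24: state [44B, align 4] → 68
@68: gid [4B, align 4] → 72
@72: uid [4B, align 4] → 76
+4 tail pad (align 8)
size 80, align 8
data bytes 74, size 80 → padding 6

6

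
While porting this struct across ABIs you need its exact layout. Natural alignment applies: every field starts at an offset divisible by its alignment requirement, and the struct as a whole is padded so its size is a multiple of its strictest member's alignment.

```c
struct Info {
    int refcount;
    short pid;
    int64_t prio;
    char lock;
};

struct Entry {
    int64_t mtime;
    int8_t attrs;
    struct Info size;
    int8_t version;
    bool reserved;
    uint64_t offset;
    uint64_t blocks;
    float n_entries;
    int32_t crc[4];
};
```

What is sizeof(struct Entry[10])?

880

Info: @0: refcount [4B, align 4] → 4; @4: pid [2B, align 2] → 6; +2 pad (align 8); @8: prio [8B, align 8] → 16; @16: lock [1B, align 1] → 17; +7 tail pad (align 8); size 24, align 8
@0: mtime [8B, align 8] → 8
@8: attrs [1B, align 1] → 9
+7 pad (align 8)
@16: size [24B, align 8] → 40
@40: version [1B, align 1] → 41
@41: reserved [1B, align 1] → 42
+6 pad (align 8)
@48: offset [8B, align 8] → 56
@56: blocks [8B, align 8] → 64
@64: n_entries [4B, align 4] → 68
@68: crc [16B, align 4] → 84
+4 tail pad (align 8)
size 88, align 8
array of 10: 10 × 88 = 880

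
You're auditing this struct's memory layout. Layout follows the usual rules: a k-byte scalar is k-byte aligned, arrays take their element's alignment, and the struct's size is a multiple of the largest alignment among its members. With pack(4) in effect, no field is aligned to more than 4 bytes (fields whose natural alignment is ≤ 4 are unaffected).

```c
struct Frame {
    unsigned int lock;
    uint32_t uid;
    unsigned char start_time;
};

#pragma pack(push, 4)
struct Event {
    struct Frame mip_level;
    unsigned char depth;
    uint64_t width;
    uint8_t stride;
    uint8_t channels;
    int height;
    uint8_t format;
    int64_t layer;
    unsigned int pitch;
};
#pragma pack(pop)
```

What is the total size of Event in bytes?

48 bytes

Frame: @0: lock [4B, align 4] → 4; @4: uid [4B, align 4] → 8; @8: start_time [1B, align 1] → 9; +3 tail pad (align 4); size 12, align 4
@0: mip_level [12B, align 4] → 12
@12: depth [1B, align 1] → 13
+3 pad (align 4)
@16: width [8B, align 4] → 24
@24: stride [1B, align 1] → 25
@25: channels [1B, align 1] → 26
+2 pad (align 4)
@28: height [4B, align 4] → 32
@32: format [1B, align 1] → 33
+3 pad (align 4)
@36: layer [8B, align 4] → 44
@44: pitch [4B, align 4] → 48
size 48, align 4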